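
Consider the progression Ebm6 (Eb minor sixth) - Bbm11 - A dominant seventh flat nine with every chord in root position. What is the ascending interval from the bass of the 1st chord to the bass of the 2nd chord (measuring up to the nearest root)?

perfect fifth

The roots are Eb and Bb.
Eb up to Bb spans 5 letter names and 7 semitones — a perfect fifth.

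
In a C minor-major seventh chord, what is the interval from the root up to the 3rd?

Cm(maj7) (C minor-major seventh): C–E♭–G–B.
Root = C; 3rd = E♭.
3 letter names make it a third; at 3 semitones (a half step narrower than major) the quality is minor.

minor third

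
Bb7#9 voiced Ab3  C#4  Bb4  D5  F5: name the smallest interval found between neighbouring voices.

minor third

Adjacent intervals: Ab3→C#4 = augmented third; C#4→Bb4 = diminished seventh; Bb4→D5 = major third; D5→F5 = minor third.
The smallest is D5 to F5, a minor third (3 semitones).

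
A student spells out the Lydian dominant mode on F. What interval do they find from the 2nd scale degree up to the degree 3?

The scale runs F G A B C D Eb.
2nd scale degree = G; 3rd scale degree = A.
G up to A spans 2 letter names and 2 semitones — a major second.

major second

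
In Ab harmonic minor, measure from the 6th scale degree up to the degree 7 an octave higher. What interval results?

Ab harmonic minor: Ab Bb Cb Db Eb Fb G.
The 6th scale degree is Fb and the 7th scale degree (up an octave) is G.
Fb up to G is 15 semitones, a half step wider than a major ninth, so the interval is augmented.

A9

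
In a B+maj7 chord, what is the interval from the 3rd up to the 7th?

Spelling the chord: B-D#-F##-A#.
3rd = D#; 7th = A#.
Counting 5 letters and 7 half steps from D# gives a perfect fifth.

perfect fifth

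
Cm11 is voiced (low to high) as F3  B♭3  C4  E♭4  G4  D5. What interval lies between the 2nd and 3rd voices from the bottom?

major second

Those voices are B♭3 and C4.
B♭ up to C spans 2 letter names and 2 semitones — a major second.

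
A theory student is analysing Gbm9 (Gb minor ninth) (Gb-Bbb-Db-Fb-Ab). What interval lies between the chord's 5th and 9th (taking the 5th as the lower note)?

perfect 5th

5th = Db; 9th = Ab.
Db up to Ab spans 5 letter names and 7 semitones — a perfect fifth.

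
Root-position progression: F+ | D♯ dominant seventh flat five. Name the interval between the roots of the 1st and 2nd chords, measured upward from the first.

augmented sixth

The roots are F and D♯.
F up to D♯ is 10 semitones, a half step wider than a major sixth, so the interval is augmented.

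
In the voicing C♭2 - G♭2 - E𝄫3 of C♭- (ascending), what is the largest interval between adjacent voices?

m6

Adjacent intervals: C♭2→G♭2 = perfect fifth; G♭2→E𝄫3 = minor sixth.
The largest is G♭2 to E𝄫3, a minor sixth (8 semitones).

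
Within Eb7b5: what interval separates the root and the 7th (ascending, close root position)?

Spelling the chord: Eb-G-Bbb-Db.
Root = Eb; 7th = Db.
From Eb to Db: 10 semitones over a seventh = minor.

minor 7th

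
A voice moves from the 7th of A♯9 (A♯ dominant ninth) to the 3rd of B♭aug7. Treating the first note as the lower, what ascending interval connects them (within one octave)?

The 7th of A♯9 (A♯ dominant ninth) is G♯; the 3rd of B♭aug7 is D.
G♯ up to D is 6 semitones, a half step narrower than a perfect fifth, so the interval is diminished.

diminished fifth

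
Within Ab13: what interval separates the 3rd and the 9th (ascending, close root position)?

minor 7th

Spelling the chord: Ab, C, Eb, Gb, Bb, F.
The 3rd is C and the 9th is Bb.
C up to Bb is 10 semitones, a half step narrower than a major seventh, so the interval is minor.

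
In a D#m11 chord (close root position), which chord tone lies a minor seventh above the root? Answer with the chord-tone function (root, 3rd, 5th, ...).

7th

Spelling the chord: D#–F#–A#–C#–E#–G#.
The root is D#. A minor seventh above D# is C#.
C# is the chord's 7th.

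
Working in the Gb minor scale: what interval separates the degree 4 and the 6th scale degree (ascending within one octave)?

Gb natural minor: Gb Ab Bbb Cb Db Ebb Fb.
The degree 4 is Cb and the 6th scale degree is Ebb.
From Cb to Ebb: 3 semitones over a third = minor.

minor third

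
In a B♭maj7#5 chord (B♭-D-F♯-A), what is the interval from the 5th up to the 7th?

minor third

So we need the interval from F♯ up to A.
3 letter names make it a third; at 3 semitones (a half step narrower than major) the quality is minor.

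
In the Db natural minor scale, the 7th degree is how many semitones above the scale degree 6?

The scale is Db Eb Fb Gb Ab Bbb Cb.
Bbb up to Cb is a major second — 2 semitones.

2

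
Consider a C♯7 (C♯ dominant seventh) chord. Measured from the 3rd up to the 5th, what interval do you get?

minor third

C♯7 is spelled C♯-E♯-G♯-B.
3rd = E♯; 5th = G♯.
3 letter names make it a third; at 3 semitones (a half step narrower than major) the quality is minor.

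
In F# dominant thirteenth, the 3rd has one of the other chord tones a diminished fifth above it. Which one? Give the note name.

Spelling the chord: F#–A#–C#–E–G#–D#.
The 3rd is A#. A diminished fifth above A# is E.
E is the chord's 7th.

E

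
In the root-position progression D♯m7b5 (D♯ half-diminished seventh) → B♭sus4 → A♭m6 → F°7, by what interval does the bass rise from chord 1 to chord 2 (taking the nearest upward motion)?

The roots are D♯ and B♭.
6 letter names make it a sixth; at 7 semitones (a whole step narrower than major) the quality is diminished.

diminished 6th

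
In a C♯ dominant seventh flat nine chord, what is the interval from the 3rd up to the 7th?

C♯7b9 is spelled C♯, E♯, G♯, B, D.
So we need the interval from E♯ up to B.
E♯ up to B is 6 semitones, a half step narrower than a perfect fifth, so the interval is diminished.

diminished 5th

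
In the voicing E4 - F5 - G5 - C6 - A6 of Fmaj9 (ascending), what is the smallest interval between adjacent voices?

Adjacent intervals: E4→F5 = minor ninth; F5→G5 = major second; G5→C6 = perfect fourth; C6→A6 = major sixth.
The smallest is F5 to G5, a major second (2 semitones).

major second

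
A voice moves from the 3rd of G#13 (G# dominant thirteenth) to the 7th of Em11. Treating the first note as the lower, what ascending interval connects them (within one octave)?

diminished third

G#13 (G# dominant thirteenth) has B# as its 3rd, and Em11 has D as its 7th.
B# up to D is 2 semitones, a whole step narrower than a major third, so the interval is diminished.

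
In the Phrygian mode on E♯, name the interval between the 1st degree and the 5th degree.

E♯ phrygian: E♯ F♯ G♯ A♯ B♯ C♯ D♯.
The 1st degree is E♯ and the 5th degree is B♯.
From E♯ to B♯ is 7 semitones, exactly the perfect fifth.

perfect fifth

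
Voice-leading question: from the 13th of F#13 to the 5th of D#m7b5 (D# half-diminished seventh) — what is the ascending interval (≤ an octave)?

The 13th of F#13 is D#; the 5th of D#m7b5 (D# half-diminished seventh) is A.
D# up to A is 6 semitones, a half step narrower than a perfect fifth, so the interval is diminished.

diminished fifth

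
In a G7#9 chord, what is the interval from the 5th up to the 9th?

G7#9 (G dominant seventh sharp nine) is spelled G-B-D-F-A#.
The 5th is D and the 9th is A#.
D up to A# is 8 semitones, a half step wider than a perfect fifth, so the interval is augmented.

augmented 5th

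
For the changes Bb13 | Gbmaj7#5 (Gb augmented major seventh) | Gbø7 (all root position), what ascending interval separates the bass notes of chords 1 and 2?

minor 6th

The roots are Bb and Gb.
From Bb to Gb: 8 semitones over a sixth = minor.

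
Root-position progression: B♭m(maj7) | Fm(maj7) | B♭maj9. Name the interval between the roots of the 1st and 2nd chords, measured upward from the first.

The roots are B♭ and F.
B♭ up to F spans 5 letter names and 7 semitones — a perfect fifth.

perfect fifth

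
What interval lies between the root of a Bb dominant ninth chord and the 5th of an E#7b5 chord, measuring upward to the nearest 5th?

Bb dominant ninth has Bb as its root, and E#7b5 has B as its 5th.
Bb up to B is 1 semitone, a half step wider than a perfect unison, so the interval is augmented.

A1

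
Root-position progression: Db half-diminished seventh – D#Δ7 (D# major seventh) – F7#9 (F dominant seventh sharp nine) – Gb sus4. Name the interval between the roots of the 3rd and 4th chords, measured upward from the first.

The roots are F and Gb.
From F to Gb: 1 semitone over a second = minor.

minor second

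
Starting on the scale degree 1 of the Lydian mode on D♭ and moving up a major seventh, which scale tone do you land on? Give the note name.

The scale is D♭ E♭ F G A♭ B♭ C.
The scale degree 1 is D♭; a major seventh above that is C — scale degree 7.

C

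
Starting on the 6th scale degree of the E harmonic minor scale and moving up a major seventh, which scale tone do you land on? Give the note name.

The scale is E F♯ G A B C D♯.
The 6th scale degree is C; a major seventh above that is B — scale degree 5.

B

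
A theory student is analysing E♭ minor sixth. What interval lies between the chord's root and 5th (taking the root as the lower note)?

Spelling the chord: E♭ G♭ B♭ C.
The root is E♭ and the 5th is B♭.
From E♭ to B♭ is 7 semitones, exactly the perfect fifth.

perfect fifth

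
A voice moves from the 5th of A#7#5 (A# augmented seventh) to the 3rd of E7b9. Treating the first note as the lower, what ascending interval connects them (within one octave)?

diminished third

A#7#5 (A# augmented seventh) has E## as its 5th, and E7b9 has G# as its 3rd.
E## up to G# is 2 semitones, a whole step narrower than a major third, so the interval is diminished.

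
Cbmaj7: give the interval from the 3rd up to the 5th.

m3

Cb major seventh: Cb Eb Gb Bb.
So we need the interval from Eb up to Gb.
3 letter names make it a third; at 3 semitones (a half step narrower than major) the quality is minor.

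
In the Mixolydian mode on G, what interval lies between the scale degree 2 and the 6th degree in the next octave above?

The scale runs G A B C D E F.
The scale degree 2 is A and the scale degree 6 (up an octave) is E.
Counting 12 letters and 19 half steps from A gives a perfect twelfth.

perfect twelfth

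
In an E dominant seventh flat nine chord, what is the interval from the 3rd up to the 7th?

E7b9 (E dominant seventh flat nine) is spelled E, G#, B, D, F.
3rd = G#; 7th = D.
G# up to D is 6 semitones, a half step narrower than a perfect fifth, so the interval is diminished.
That tritone between 3rd and 7th is what gives the dominant seventh its pull toward resolution.

diminished fifth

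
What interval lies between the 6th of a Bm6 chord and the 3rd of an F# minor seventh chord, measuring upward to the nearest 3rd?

Bm6 has G# as its 6th, and F# minor seventh has A as its 3rd.
From G# to A: 1 semitone over a second = minor.

minor second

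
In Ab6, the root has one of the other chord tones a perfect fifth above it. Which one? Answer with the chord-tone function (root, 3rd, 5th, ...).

5th

Ab6 (Ab major sixth) is spelled Ab C Eb F.
The root is Ab. A perfect fifth above Ab is Eb.
Eb is the chord's 5th.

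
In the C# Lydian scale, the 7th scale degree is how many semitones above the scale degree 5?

4

The scale is C# D# E# F## G# A# B#.
G# up to B# is a major third — 4 semitones.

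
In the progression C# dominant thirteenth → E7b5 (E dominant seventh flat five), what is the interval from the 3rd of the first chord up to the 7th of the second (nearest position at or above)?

diminished seventh

C# dominant thirteenth has E# as its 3rd, and E7b5 (E dominant seventh flat five) has D as its 7th.
E# up to D is 9 semitones, a whole step narrower than a major seventh, so the interval is diminished.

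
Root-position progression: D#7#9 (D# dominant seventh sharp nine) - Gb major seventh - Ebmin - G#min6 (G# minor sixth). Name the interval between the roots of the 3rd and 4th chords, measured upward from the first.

augmented third

The roots are Eb and G#.
Eb up to G# is 5 semitones, a half step wider than a major third, so the interval is augmented.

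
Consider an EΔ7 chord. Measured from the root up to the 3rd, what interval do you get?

major third

Spelling the chord: E–G#–B–D#.
The root is E and the 3rd is G#.
From E to G# is 4 semitones, exactly the major third.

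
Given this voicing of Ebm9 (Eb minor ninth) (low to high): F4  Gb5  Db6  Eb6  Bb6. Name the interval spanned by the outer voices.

P18

The outer voices are F4 and Bb6.
F up to Bb spans 18 letter names and 29 semitones — a perfect 18th.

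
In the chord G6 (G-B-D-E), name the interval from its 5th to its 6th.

So we need the interval from D up to E.
D up to E spans 2 letter names and 2 semitones — a major second.

major second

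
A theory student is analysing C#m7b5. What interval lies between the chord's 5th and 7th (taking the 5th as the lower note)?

major third

Spelling the chord: C# E G B.
That puts G below B.
G up to B spans 3 letter names and 4 semitones — a major third.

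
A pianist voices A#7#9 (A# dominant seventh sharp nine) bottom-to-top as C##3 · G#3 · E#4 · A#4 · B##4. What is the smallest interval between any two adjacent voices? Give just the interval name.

augmented second

Adjacent intervals: C##3→G#3 = diminished fifth; G#3→E#4 = major sixth; E#4→A#4 = perfect fourth; A#4→B##4 = augmented second.
The smallest is A#4 to B##4, an augmented second (3 semitones).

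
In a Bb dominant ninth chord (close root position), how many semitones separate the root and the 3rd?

4

Bb9 (Bb dominant ninth): Bb-D-F-Ab-C.
Bb to D is a major third: 4 semitones.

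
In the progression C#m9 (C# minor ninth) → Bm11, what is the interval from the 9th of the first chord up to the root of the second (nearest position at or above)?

The 9th of C#m9 (C# minor ninth) is D#; the root of Bm11 is B.
D# up to B is 8 semitones, a half step narrower than a major sixth, so the interval is minor.

minor sixth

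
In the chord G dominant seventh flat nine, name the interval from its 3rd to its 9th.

diminished seventh

G dominant seventh flat nine: G B D F A♭.
So we need the interval from B up to A♭.
From B to A♭: 9 semitones over a seventh = diminished.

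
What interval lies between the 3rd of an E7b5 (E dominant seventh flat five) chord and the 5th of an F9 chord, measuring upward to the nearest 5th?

diminished fourth

The 3rd of E7b5 (E dominant seventh flat five) is G#; the 5th of F9 is C.
G# up to C is 4 semitones, a half step narrower than a perfect fourth, so the interval is diminished.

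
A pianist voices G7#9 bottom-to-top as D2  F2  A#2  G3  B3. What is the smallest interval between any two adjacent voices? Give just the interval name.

Adjacent intervals: D2→F2 = minor third; F2→A#2 = augmented third; A#2→G3 = diminished seventh; G3→B3 = major third.
The smallest is D2 to F2, a minor third (3 semitones).

minor third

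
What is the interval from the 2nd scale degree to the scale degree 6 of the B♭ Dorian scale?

Spelling the B♭ Dorian scale: B♭ C D♭ E♭ F G A♭.
So we need the interval from C up to G.
C up to G spans 5 letter names and 7 semitones — a perfect fifth.

P5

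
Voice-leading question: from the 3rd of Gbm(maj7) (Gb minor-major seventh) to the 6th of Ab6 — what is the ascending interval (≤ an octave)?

A5

The 3rd of Gbm(maj7) (Gb minor-major seventh) is Bbb; the 6th of Ab6 is F.
Bbb up to F is 8 semitones, a half step wider than a perfect fifth, so the interval is augmented.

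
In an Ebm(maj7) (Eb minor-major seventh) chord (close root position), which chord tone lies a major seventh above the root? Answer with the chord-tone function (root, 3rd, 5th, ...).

Eb minor-major seventh: Eb-Gb-Bb-D.
The root is Eb. A major seventh above Eb is D.
D is the chord's 7th.

7th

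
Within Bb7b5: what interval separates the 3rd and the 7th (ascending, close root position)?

d5

Bb7b5 (Bb dominant seventh flat five) is spelled Bb–D–Fb–Ab.
So we need the interval from D up to Ab.
5 letter names make it a fifth; at 6 semitones (a half step narrower than perfect) the quality is diminished.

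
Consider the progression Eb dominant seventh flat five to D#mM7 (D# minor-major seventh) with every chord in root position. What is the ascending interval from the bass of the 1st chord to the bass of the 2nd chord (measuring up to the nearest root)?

augmented seventh

The roots are Eb and D#.
7 letter names make it a seventh; at 12 semitones (a half step wider than major) the quality is augmented.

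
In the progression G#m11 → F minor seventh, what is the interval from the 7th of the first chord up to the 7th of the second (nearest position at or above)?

diminished seventh

G#m11 has F# as its 7th, and F minor seventh has Eb as its 7th.
F# up to Eb is 9 semitones, a whole step narrower than a major seventh, so the interval is diminished.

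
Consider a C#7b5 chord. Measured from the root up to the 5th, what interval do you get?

d5

The chord tones of C#7b5 are C#-E#-G-B.
So we need the interval from C# up to G.
C# up to G is 6 semitones, a half step narrower than a perfect fifth, so the interval is diminished.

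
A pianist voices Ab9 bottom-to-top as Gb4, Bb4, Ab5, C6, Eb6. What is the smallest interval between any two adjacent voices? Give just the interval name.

Adjacent intervals: Gb4→Bb4 = major third; Bb4→Ab5 = minor seventh; Ab5→C6 = major third; C6→Eb6 = minor third.
The smallest is C6 to Eb6, a minor third (3 semitones).

minor third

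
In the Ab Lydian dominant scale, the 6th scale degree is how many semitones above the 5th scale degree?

The scale is Ab Bb C D Eb F Gb.
Eb up to F is a major second — 2 semitones.

2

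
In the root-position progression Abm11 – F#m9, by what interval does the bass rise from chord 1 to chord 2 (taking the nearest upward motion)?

augmented sixth

The roots are Ab and F#.
6 letter names make it a sixth; at 10 semitones (a half step wider than major) the quality is augmented.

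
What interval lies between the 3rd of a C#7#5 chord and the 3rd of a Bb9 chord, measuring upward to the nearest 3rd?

diminished seventh

C#7#5 has E# as its 3rd, and Bb9 has D as its 3rd.
7 letter names make it a seventh; at 9 semitones (a whole step narrower than major) the quality is diminished.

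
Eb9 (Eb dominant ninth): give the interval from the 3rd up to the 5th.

The chord tones of Eb dominant ninth are Eb G Bb Db F.
The 3rd is G and the 5th is Bb.
3 letter names make it a third; at 3 semitones (a half step narrower than major) the quality is minor.

m3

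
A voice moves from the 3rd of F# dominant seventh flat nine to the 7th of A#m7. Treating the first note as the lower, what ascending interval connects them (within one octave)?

minor 7th

The 3rd of F# dominant seventh flat nine is A#; the 7th of A#m7 is G#.
7 letter names make it a seventh; at 10 semitones (a half step narrower than major) the quality is minor.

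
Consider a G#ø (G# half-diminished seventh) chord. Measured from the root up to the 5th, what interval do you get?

diminished 5th

The chord tones of G#m7b5 are G#-B-D-F#.
The root is G# and the 5th is D.
From G# to D: 6 semitones over a fifth = diminished.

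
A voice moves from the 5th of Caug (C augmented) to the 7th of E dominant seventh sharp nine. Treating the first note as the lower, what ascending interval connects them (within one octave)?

The 5th of Caug (C augmented) is G#; the 7th of E dominant seventh sharp nine is D.
From G# to D: 6 semitones over a fifth = diminished.

diminished fifth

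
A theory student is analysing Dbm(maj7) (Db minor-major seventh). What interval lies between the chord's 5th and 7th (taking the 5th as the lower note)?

Dbm(maj7) (Db minor-major seventh) is spelled Db–Fb–Ab–C.
5th = Ab; 7th = C.
Counting 3 letters and 4 half steps from Ab gives a major third.

major third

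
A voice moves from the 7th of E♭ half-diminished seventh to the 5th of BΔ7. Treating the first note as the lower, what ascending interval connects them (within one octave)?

augmented 3rd

E♭ half-diminished seventh has D♭ as its 7th, and BΔ7 has F♯ as its 5th.
D♭ up to F♯ is 5 semitones, a half step wider than a major third, so the interval is augmented.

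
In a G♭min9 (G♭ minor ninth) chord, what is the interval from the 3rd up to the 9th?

Spelling the chord: G♭, B𝄫, D♭, F♭, A♭.
So we need the interval from B𝄫 up to A♭.
B𝄫 up to A♭ spans 7 letter names and 11 semitones — a major seventh.

major seventh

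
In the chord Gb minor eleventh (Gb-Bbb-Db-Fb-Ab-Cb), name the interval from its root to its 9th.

So we need the interval from Gb up to Ab.
Gb up to Ab spans 9 letter names and 14 semitones — a major ninth.

major ninth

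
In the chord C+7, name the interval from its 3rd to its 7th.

diminished fifth

C7#5 (C augmented seventh) is spelled C-E-G#-Bb.
3rd = E; 7th = Bb.
E up to Bb is 6 semitones, a half step narrower than a perfect fifth, so the interval is diminished.
That tritone between 3rd and 7th is what gives the dominant seventh its pull toward resolution.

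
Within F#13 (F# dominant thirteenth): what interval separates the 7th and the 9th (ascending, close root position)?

major third

The chord tones of F# dominant thirteenth are F#-A#-C#-E-G#-D#.
The 7th is E and the 9th is G#.
Counting 3 letters and 4 half steps from E gives a major third.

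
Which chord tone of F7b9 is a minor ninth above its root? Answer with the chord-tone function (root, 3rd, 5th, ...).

9th

The chord tones of F dominant seventh flat nine are F-A-C-E♭-G♭.
The root is F. A minor ninth above F is G♭.
G♭ is the chord's 9th.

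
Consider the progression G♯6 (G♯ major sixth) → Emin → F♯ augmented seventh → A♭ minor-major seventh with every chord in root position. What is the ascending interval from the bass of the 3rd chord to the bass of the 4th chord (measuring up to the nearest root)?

diminished 3rd

The roots are F♯ and A♭.
From F♯ to A♭: 2 semitones over a third = diminished.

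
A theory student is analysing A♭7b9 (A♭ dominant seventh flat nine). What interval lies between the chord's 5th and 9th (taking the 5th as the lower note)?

Spelling the chord: A♭, C, E♭, G♭, B𝄫.
So we need the interval from E♭ up to B𝄫.
From E♭ to B𝄫: 6 semitones over a fifth = diminished.

diminished fifth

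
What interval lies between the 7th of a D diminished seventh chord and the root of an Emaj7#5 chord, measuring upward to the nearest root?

D diminished seventh has Cb as its 7th, and Emaj7#5 has E as its root.
3 letter names make it a third; at 5 semitones (a half step wider than major) the quality is augmented.

A3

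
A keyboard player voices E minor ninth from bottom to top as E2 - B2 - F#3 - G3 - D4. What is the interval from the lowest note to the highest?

The outer voices are E2 and D4.
From E to D: 22 semitones over a fourteenth = minor.

minor fourteenth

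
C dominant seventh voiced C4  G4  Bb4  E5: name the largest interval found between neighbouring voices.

perfect fifth

Adjacent intervals: C4→G4 = perfect fifth; G4→Bb4 = minor third; Bb4→E5 = augmented fourth.
The largest is C4 to G4, a perfect fifth (7 semitones).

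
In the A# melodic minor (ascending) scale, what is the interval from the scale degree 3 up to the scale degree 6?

augmented 4th

A# melodic minor: A# B# C# D# E# F## G##.
That puts C# below F##.
4 letter names make it a fourth; at 6 semitones (a half step wider than perfect) the quality is augmented.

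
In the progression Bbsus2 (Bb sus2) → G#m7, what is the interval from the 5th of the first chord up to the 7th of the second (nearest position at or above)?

A1

Bbsus2 (Bb sus2) has F as its 5th, and G#m7 has F# as its 7th.
1 letter names make it a unison; at 1 semitone (a half step wider than perfect) the quality is augmented.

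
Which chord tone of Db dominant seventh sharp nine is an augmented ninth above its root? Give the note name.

The chord tones of Db dominant seventh sharp nine are Db–F–Ab–Cb–E.
The root is Db. An augmented ninth above Db is E.
E is the chord's 9th.

E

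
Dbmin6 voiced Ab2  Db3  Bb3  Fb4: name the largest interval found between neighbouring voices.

Adjacent intervals: Ab2→Db3 = perfect fourth; Db3→Bb3 = major sixth; Bb3→Fb4 = diminished fifth.
The largest is Db3 to Bb3, a major sixth (9 semitones).

major sixth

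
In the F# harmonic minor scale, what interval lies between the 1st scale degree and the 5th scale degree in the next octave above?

perfect twelfth

Spelling the F# harmonic minor scale: F# G# A B C# D E#.
1st scale degree = F#; 5th scale degree (up an octave) = C#.
F# up to C# spans 12 letter names and 19 semitones — a perfect twelfth.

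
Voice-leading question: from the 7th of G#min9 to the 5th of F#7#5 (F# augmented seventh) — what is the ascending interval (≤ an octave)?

The 7th of G#min9 is F#; the 5th of F#7#5 (F# augmented seventh) is C##.
F# up to C## is 8 semitones, a half step wider than a perfect fifth, so the interval is augmented.

augmented 5th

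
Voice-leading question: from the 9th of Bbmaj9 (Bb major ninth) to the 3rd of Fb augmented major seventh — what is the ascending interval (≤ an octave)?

minor sixth

Bbmaj9 (Bb major ninth) has C as its 9th, and Fb augmented major seventh has Ab as its 3rd.
From C to Ab: 8 semitones over a sixth = minor.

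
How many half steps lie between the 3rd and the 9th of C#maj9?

C#maj9 (C# major ninth) is spelled C#-E#-G#-B#-D#.
E# to D# is a minor seventh: 10 semitones.

10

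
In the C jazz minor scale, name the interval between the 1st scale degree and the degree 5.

The scale runs C D Eb F G A B.
So we need the interval from C up to G.
C up to G spans 5 letter names and 7 semitones — a perfect fifth.

perfect fifth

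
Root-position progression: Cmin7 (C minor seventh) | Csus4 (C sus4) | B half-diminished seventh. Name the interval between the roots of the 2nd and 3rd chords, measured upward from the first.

The roots are C and B.
From C to B is 11 semitones, exactly the major seventh.

major seventh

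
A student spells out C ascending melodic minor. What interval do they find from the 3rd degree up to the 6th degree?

The scale runs C D Eb F G A B.
That puts Eb below A.
From Eb to A: 6 semitones over a fourth = augmented.

augmented fourth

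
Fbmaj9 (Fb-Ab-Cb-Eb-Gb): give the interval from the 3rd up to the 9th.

minor seventh

3rd = Ab; 9th = Gb.
7 letter names make it a seventh; at 10 semitones (a half step narrower than major) the quality is minor.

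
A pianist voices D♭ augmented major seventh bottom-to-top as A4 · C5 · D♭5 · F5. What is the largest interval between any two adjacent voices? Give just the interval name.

Adjacent intervals: A4→C5 = minor third; C5→D♭5 = minor second; D♭5→F5 = major third.
The largest is D♭5 to F5, a major third (4 semitones).

major 3rd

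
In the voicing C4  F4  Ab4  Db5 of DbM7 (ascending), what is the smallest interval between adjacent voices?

Adjacent intervals: C4→F4 = perfect fourth; F4→Ab4 = minor third; Ab4→Db5 = perfect fourth.
The smallest is F4 to Ab4, a minor third (3 semitones).

minor 3rd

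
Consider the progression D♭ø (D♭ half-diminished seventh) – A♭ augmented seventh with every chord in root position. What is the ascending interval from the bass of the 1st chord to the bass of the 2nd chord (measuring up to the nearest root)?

The roots are D♭ and A♭.
Counting 5 letters and 7 half steps from D♭ gives a perfect fifth.

perfect 5th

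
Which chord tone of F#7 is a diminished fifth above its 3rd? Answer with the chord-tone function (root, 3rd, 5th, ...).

F#7: F# A# C# E.
The 3rd is A#. A diminished fifth above A# is E.
E is the chord's 7th.

7th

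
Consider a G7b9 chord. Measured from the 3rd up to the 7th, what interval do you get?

diminished fifth

The chord tones of G7b9 are G, B, D, F, Ab.
So we need the interval from B up to F.
5 letter names make it a fifth; at 6 semitones (a half step narrower than perfect) the quality is diminished.
That tritone between 3rd and 7th is what gives the dominant seventh its pull toward resolution.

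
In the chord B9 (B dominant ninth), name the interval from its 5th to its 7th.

B9: B, D♯, F♯, A, C♯.
So we need the interval from F♯ up to A.
F♯ up to A is 3 semitones, a half step narrower than a major third, so the interval is minor.

minor third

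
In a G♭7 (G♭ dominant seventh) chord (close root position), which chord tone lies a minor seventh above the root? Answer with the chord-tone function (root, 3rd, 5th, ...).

G♭7: G♭ B♭ D♭ F♭.
The root is G♭. A minor seventh above G♭ is F♭.
F♭ is the chord's 7th.

7th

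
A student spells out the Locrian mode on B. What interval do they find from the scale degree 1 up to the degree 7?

minor seventh

Spelling the Locrian mode on B: B C D E F G A.
That puts B below A.
7 letter names make it a seventh; at 10 semitones (a half step narrower than major) the quality is minor.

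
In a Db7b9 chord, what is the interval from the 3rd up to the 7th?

diminished 5th

Db7b9: Db, F, Ab, Cb, Ebb.
That puts F below Cb.
5 letter names make it a fifth; at 6 semitones (a half step narrower than perfect) the quality is diminished.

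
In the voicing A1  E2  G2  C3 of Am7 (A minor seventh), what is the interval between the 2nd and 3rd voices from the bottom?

Those voices are E2 and G2.
3 letter names make it a third; at 3 semitones (a half step narrower than major) the quality is minor.

minor third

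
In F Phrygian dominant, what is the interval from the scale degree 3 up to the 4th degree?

The scale runs F G♭ A B♭ C D♭ E♭.
The scale degree 3 is A and the scale degree 4 is B♭.
A up to B♭ is 1 semitone, a half step narrower than a major second, so the interval is minor.

minor second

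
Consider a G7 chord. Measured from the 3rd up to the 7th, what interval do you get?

Spelling the chord: G-B-D-F.
That puts B below F.
5 letter names make it a fifth; at 6 semitones (a half step narrower than perfect) the quality is diminished.

diminished fifth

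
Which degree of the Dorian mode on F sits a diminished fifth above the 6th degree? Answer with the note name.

The scale is F G A♭ B♭ C D E♭.
The 6th degree is D; a diminished fifth above that is A♭ — scale degree 3.

Ab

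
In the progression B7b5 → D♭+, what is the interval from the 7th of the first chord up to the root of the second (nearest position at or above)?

diminished 4th

The 7th of B7b5 is A; the root of D♭+ is D♭.
From A to D♭: 4 semitones over a fourth = diminished.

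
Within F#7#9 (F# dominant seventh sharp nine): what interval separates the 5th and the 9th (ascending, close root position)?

F#7#9 is spelled F#, A#, C#, E, G##.
5th = C#; 9th = G##.
From C# to G##: 8 semitones over a fifth = augmented.

augmented 5th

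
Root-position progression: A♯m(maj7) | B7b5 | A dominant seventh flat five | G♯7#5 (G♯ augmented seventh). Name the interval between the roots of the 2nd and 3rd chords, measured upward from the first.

The roots are B and A.
From B to A: 10 semitones over a seventh = minor.

minor 7th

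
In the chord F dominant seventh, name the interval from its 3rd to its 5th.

minor third

Spelling the chord: F-A-C-E♭.
So we need the interval from A up to C.
3 letter names make it a third; at 3 semitones (a half step narrower than major) the quality is minor.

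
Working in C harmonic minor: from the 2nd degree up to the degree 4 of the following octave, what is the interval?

minor tenth

Spelling C harmonic minor: C D Eb F G Ab B.
2nd degree = D; 4th scale degree (up an octave) = F.
10 letter names make it a tenth; at 15 semitones (a half step narrower than major) the quality is minor.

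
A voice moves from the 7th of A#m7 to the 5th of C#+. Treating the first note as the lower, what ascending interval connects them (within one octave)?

augmented unison

The 7th of A#m7 is G#; the 5th of C#+ is G##.
G# up to G## is 1 semitone, a half step wider than a perfect unison, so the interval is augmented.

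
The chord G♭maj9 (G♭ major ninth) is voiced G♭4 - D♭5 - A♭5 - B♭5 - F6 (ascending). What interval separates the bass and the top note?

The outer voices are G♭4 and F6.
G♭ up to F spans 14 letter names and 23 semitones — a major fourteenth.

major fourteenth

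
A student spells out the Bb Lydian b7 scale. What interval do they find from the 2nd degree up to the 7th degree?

The scale runs Bb C D E F G Ab.
2nd degree = C; 7th scale degree = Ab.
C up to Ab is 8 semitones, a half step narrower than a major sixth, so the interval is minor.

m6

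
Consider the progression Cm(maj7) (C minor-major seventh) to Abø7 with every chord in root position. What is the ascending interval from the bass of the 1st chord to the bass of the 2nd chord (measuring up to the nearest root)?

minor sixth

The roots are C and Ab.
C up to Ab is 8 semitones, a half step narrower than a major sixth, so the interval is minor.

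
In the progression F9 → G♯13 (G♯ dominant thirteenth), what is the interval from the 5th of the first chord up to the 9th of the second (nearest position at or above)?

The 5th of F9 is C; the 9th of G♯13 (G♯ dominant thirteenth) is A♯.
6 letter names make it a sixth; at 10 semitones (a half step wider than major) the quality is augmented.

augmented 6th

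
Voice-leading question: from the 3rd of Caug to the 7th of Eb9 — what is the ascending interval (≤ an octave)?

diminished 7th

Caug has E as its 3rd, and Eb9 has Db as its 7th.
E up to Db is 9 semitones, a whole step narrower than a major seventh, so the interval is diminished.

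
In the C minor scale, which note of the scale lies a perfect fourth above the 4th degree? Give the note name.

The scale is C D Eb F G Ab Bb.
The 4th degree is F; a perfect fourth above that is Bb — scale degree 7.

Bb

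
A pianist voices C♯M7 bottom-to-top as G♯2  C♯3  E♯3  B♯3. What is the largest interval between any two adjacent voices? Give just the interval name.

Adjacent intervals: G♯2→C♯3 = perfect fourth; C♯3→E♯3 = major third; E♯3→B♯3 = perfect fifth.
The largest is E♯3 to B♯3, a perfect fifth (7 semitones).

P5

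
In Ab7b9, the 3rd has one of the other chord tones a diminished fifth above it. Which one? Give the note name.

Ab7b9: Ab–C–Eb–Gb–Bbb.
The 3rd is C. A diminished fifth above C is Gb.
Gb is the chord's 7th.

Gb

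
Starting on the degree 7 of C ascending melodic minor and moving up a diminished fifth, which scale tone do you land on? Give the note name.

F

The scale is C D E♭ F G A B.
The degree 7 is B; a diminished fifth above that is F — scale degree 4.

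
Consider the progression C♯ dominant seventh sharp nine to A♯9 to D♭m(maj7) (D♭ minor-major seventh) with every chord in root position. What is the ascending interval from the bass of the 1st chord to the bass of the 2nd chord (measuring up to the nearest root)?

major sixth

The roots are C♯ and A♯.
Counting 6 letters and 9 half steps from C♯ gives a major sixth.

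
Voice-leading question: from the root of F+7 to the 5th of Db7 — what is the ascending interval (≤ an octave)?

F+7 has F as its root, and Db7 has Ab as its 5th.
3 letter names make it a third; at 3 semitones (a half step narrower than major) the quality is minor.

minor 3rd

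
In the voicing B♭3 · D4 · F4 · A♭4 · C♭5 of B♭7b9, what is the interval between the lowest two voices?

Those voices are B♭3 and D4.
Counting 3 letters and 4 half steps from B♭ gives a major third.

major third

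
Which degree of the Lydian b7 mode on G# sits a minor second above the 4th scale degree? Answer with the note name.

The scale is G# A# B# C## D# E# F#.
The 4th scale degree is C##; a minor second above that is D# — scale degree 5.

D#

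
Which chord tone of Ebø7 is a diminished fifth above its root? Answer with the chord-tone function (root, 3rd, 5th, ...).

5th

Ebø (Eb half-diminished seventh) is spelled Eb-Gb-Bbb-Db.
The root is Eb. A diminished fifth above Eb is Bbb.
Bbb is the chord's 5th.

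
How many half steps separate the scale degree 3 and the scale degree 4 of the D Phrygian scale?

2

The scale is D E♭ F G A B♭ C.
F up to G is a major second — 2 semitones.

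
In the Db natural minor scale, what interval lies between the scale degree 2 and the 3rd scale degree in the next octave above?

m9

Spelling the Db natural minor scale: Db Eb Fb Gb Ab Bbb Cb.
That puts Eb below Fb.
Eb up to Fb is 13 semitones, a half step narrower than a major ninth, so the interval is minor.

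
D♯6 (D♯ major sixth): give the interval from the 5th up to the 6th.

Spelling the chord: D♯, F𝄪, A♯, B♯.
5th = A♯; 6th = B♯.
Counting 2 letters and 2 half steps from A♯ gives a major second.

major second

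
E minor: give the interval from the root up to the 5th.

E minor: E, G, B.
Root = E; 5th = B.
Counting 5 letters and 7 half steps from E gives a perfect fifth.

perfect fifth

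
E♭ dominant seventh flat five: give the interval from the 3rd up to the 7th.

Spelling the chord: E♭–G–B𝄫–D♭.
So we need the interval from G up to D♭.
5 letter names make it a fifth; at 6 semitones (a half step narrower than perfect) the quality is diminished.

diminished fifth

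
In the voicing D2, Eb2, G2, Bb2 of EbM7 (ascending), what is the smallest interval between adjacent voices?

Adjacent intervals: D2→Eb2 = minor second; Eb2→G2 = major third; G2→Bb2 = minor third.
The smallest is D2 to Eb2, a minor second (1 semitone).

minor second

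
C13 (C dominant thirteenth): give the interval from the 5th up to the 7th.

C dominant thirteenth: C E G B♭ D A.
5th = G; 7th = B♭.
From G to B♭: 3 semitones over a third = minor.

m3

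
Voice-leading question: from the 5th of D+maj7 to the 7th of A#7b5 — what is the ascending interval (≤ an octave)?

The 5th of D+maj7 is A#; the 7th of A#7b5 is G#.
A# up to G# is 10 semitones, a half step narrower than a major seventh, so the interval is minor.

minor 7th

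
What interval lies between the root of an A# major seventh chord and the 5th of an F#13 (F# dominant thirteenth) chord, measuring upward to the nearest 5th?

minor third

The root of A# major seventh is A#; the 5th of F#13 (F# dominant thirteenth) is C#.
3 letter names make it a third; at 3 semitones (a half step narrower than major) the quality is minor.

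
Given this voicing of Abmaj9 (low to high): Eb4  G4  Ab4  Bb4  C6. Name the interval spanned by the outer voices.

M13

The outer voices are Eb4 and C6.
Eb up to C spans 13 letter names and 21 semitones — a major thirteenth.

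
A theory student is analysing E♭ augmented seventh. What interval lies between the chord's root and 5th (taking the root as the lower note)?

E♭7#5 is spelled E♭-G-B-D♭.
Root = E♭; 5th = B.
5 letter names make it a fifth; at 8 semitones (a half step wider than perfect) the quality is augmented.

augmented fifth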